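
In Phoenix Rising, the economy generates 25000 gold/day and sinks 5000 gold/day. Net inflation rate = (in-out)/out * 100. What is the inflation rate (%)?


Net gold = 25000 - 5000 = 20000
Inflation rate = net / sunk * 100 = 20000 / 5000 * 100
= 4.0 * 100
= 400.00%

400.00%


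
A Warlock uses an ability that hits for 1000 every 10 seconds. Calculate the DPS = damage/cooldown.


DPS = damage / cooldown
= 1000 / 10
= 100.00

100.00 DPS


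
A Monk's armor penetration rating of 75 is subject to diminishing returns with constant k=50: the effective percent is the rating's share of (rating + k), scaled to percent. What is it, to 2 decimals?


effective% = rating / (rating + k) * 100
= 75 / (75 + 50) * 100
= 75 / 125 * 100
= 0.6 * 100
= 60.00%

60.00%


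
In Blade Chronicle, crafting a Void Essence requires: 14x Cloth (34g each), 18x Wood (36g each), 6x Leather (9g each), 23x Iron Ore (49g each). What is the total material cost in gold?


Cost breakdown:
  Cloth: 14 * 34 = 476
  Wood: 18 * 36 = 648
  Leather: 6 * 9 = 54
  Iron Ore: 23 * 49 = 1127
Total = 476 + 648 + 54 + 1127 = 2305

2305 gold


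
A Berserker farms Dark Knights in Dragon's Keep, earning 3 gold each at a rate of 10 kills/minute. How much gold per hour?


Gold per minute = 3 * 10 = 30
Gold per hour = 30 * 60 = 1800

1800 gold/hour


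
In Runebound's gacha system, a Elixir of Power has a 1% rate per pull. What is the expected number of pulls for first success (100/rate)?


Expected pulls for a geometric distribution = 1/p = 100 / rate%
= 100 / 1
= 100.0

100.0 pulls


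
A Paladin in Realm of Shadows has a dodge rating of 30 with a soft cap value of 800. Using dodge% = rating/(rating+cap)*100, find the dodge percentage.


dodge% = 30 / (30 + 800) * 100
= 30 / 830 * 100
= 0.036145 * 100
= 3.61%

3.61%


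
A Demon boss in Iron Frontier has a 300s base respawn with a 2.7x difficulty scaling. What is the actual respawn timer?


Respawn time = base * multiplier
= 300 * 2.7
= 810.0 seconds

810.0 seconds


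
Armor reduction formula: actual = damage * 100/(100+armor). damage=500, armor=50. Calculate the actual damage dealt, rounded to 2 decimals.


actual = 500 * 100 / (100 + 50)
= 500 * 100 / 150
= 50000 / 150
= 333.33

333.33 damage


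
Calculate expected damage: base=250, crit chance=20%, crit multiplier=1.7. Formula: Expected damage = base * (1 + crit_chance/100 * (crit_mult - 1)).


E[dmg] = base * (1 + crit_chance * (crit_mult - 1))
cc as decimal = 20/100 = 0.2
cm - 1 = 1.7 - 1 = 0.7
Bonus factor = 0.2 * 0.7 = 0.14
Total multiplier = 1 + 0.14 = 1.14
Expected damage = 250 * 1.14 = 285.00

285.00 damage


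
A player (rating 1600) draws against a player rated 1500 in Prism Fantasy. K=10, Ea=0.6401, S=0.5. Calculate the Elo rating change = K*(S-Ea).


Elo update: delta = K * (S - Ea), where S = 0.5 (draws)
S - Ea = 0.5 - 0.6401 = -0.1401
Rating change = 10 * -0.1401
= -1.40

-1.40 rating points


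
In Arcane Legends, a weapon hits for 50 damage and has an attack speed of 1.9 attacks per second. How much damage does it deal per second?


DPS = damage * attack_speed
= 50 * 1.9
= 95.0

95.0 DPS


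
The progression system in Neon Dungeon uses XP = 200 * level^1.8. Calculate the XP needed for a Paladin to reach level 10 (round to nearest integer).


XP = 200 * level^1.8
Substitute level = 10:
XP = 200 * 10^1.8
= 200 * 63.0957
= 12619

12619 XP


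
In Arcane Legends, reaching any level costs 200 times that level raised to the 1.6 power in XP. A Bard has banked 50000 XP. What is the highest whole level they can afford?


XP = 200 * level^1.6, so level = (XP / 200)^(1/1.6)
= (50000 / 200)^(1/1.6)
= 250.0^0.625
= 31.5292
Floor: level = 31

level 31


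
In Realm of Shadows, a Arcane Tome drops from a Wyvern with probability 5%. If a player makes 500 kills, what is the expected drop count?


Expected drops = kills * (drop_rate / 100)
= 500 * (5 / 100)
= 500 * 0.05
= 25.0

25.0 drops


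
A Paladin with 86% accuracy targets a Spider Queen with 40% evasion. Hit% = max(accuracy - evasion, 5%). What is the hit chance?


accuracy - evasion = 86 - 40 = 46
Apply floor: max(46, 5) = 46
Hit chance = 46%

46%


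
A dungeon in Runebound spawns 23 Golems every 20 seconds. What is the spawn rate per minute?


Spawns per minute = count * (60 / interval)
= 23 * (60 / 20)
= 23 * 3.0
= 69.0

69.0 per minute


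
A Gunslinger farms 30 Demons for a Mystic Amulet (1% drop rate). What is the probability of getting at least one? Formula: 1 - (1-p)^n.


P(at least one) = 1 - P(none) = 1 - (1-p)^n
p = 1/100 = 0.01
1 - p = 0.99
(1 - p)^30 = 0.99^30 = 0.739700
P(at least one) = 1 - 0.739700 = 0.2603

0.2603


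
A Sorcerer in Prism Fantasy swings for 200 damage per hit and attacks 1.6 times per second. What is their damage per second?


DPS = damage * attack_speed
= 200 * 1.6
= 320.0

320.0 DPS


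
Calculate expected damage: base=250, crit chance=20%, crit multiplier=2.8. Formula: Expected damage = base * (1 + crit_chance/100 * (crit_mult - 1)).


E[dmg] = base * (1 + crit_chance * (crit_mult - 1))
cc as decimal = 20/100 = 0.2
cm - 1 = 2.8 - 1 = 1.8
Bonus factor = 0.2 * 1.8 = 0.36
Total multiplier = 1 + 0.36 = 1.36
Expected damage = 250 * 1.36 = 340.00

340.00 damage


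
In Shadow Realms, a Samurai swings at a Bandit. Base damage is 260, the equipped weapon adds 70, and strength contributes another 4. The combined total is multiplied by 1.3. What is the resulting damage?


Sum base + weapon + str = 260 + 70 + 4 = 334
Multiply by 1.3:
334 * 1.3 = 434.2

434.2 damage


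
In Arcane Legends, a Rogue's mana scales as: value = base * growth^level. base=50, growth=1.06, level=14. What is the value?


value = base * growth^level
= 50 * 1.06^14
= 50 * 2.260904
= 113.05

113.05 mana


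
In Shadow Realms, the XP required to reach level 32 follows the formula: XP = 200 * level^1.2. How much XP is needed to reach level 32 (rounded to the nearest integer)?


XP = 200 * level^1.2
Substitute level = 32:
XP = 200 * 32^1.2
= 200 * 64.0
= 12800

12800 XP


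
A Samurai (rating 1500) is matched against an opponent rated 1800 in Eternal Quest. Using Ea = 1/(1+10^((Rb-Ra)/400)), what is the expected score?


Elo expected score: Ea = 1/(1 + 10^((Rb-Ra)/400))
Rb - Ra = 1800 - 1500 = 300
(Rb-Ra)/400 = 300/400 = 0.75
10^0.75 = 5.623413
Ea = 1/(1 + 5.623413) = 1/6.623413 = 0.1510

0.1510


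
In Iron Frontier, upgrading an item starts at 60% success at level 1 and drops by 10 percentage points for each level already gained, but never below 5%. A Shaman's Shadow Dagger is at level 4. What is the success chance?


raw_rate = 60 - 10 * (4 - 1)
= 60 - 10 * 3
= 60 - 30
= 30
Apply floor: max(30, 5) = 30%

30%


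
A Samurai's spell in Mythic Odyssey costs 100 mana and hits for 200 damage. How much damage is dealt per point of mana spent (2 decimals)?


Efficiency = damage / mana
= 200 / 100
= 2.00

2.00 dmg/mana


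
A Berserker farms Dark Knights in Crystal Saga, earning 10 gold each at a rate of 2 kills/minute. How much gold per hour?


Gold per minute = 10 * 2 = 20
Gold per hour = 20 * 60 = 1200

1200 gold/hour


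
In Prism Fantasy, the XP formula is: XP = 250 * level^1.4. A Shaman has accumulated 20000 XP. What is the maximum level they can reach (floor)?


XP = 250 * level^1.4, so level = (XP / 250)^(1/1.4)
= (20000 / 250)^(1/1.4)
= 80.0^0.7143
= 22.8744
Floor: level = 22

level 22


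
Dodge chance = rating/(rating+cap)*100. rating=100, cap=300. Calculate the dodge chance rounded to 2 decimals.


dodge% = 100 / (100 + 300) * 100
= 100 / 400 * 100
= 0.25 * 100
= 25.00%

25.00%


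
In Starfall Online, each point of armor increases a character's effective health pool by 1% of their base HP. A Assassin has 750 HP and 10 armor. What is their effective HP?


EHP = 750 * (1 + 10/100)
= 750 * (1 + 0.1)
= 750 * 1.1
= 825.0

825.0 EHP


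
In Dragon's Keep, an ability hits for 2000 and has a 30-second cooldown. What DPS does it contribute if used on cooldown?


DPS = damage / cooldown
= 2000 / 30
= 66.67

66.67 DPS


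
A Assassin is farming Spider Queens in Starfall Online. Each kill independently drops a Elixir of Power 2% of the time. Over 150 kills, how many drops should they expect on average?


Expected drops = kills * (drop_rate / 100)
= 150 * (2 / 100)
= 150 * 0.02
= 3.0

3.0 drops


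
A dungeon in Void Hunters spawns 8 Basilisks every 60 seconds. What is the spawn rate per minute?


Spawns per minute = count * (60 / interval)
= 8 * (60 / 60)
= 8 * 1.0
= 8.0

8.0 per minute


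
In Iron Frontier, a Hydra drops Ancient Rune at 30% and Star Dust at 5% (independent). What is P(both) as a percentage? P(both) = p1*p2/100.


For independent events, P(both) = P(A) * P(B)
= 30% * 5%
= 150 / 100 %
= 1.5%

1.5%


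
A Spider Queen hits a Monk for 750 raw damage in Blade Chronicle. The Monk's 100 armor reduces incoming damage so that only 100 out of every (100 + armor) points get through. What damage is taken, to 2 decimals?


actual = 750 * 100 / (100 + 100)
= 750 * 100 / 200
= 75000 / 200
= 375.00

375.00 damage


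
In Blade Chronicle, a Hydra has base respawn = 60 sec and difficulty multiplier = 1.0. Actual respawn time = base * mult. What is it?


Respawn time = base * multiplier
= 60 * 1.0
= 60.0 seconds

60.0 seconds


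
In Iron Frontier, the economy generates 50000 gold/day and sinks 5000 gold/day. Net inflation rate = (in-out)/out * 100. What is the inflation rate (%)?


Net gold = 50000 - 5000 = 45000
Inflation rate = net / sunk * 100 = 45000 / 5000 * 100
= 9.0 * 100
= 900.00%

900.00%


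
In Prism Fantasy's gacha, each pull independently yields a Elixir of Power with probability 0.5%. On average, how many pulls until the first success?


Expected pulls for a geometric distribution = 1/p = 100 / rate%
= 100 / 0.5
= 200.0

200.0 pulls


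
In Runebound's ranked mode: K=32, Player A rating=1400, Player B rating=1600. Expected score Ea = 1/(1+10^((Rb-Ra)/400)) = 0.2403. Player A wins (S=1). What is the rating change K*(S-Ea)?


Elo update: delta = K * (S - Ea), where S = 1 (wins)
S - Ea = 1 - 0.2403 = 0.7597
Rating change = 32 * 0.7597
= 24.31

24.31 rating points


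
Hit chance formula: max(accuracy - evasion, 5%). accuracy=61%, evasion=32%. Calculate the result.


accuracy - evasion = 61 - 32 = 29
Apply floor: max(29, 5) = 29
Hit chance = 29%

29%


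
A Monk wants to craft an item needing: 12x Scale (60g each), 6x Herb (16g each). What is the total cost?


Cost breakdown:
  Scale: 12 * 60 = 720
  Herb: 6 * 16 = 96
Total = 720 + 96 = 816

816 gold


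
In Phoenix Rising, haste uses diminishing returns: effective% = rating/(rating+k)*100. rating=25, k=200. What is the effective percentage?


effective% = rating / (rating + k) * 100
= 25 / (25 + 200) * 100
= 25 / 225 * 100
= 0.111111 * 100
= 11.11%

11.11%


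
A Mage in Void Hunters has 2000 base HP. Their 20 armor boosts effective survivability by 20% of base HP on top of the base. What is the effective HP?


EHP = 2000 * (1 + 20/100)
= 2000 * (1 + 0.2)
= 2000 * 1.2
= 2400.0

2400.0 EHP


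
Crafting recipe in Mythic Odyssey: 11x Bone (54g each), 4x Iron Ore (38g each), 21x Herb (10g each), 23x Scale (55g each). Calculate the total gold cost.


Cost breakdown:
  Bone: 11 * 54 = 594
  Iron Ore: 4 * 38 = 152
  Herb: 21 * 10 = 210
  Scale: 23 * 55 = 1265
Total = 594 + 152 + 210 + 1265 = 2221

2221 gold


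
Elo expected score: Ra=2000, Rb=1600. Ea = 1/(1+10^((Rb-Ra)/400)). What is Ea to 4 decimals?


Elo expected score: Ea = 1/(1 + 10^((Rb-Ra)/400))
Rb - Ra = 1600 - 2000 = -400
(Rb-Ra)/400 = -400/400 = -1.0
10^-1.0 = 0.1
Ea = 1/(1 + 0.1) = 1/1.1 = 0.9091

0.9091


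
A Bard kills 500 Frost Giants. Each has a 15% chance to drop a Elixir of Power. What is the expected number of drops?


Expected drops = kills * (drop_rate / 100)
= 500 * (15 / 100)
= 500 * 0.15
= 75.0

75.0 drops


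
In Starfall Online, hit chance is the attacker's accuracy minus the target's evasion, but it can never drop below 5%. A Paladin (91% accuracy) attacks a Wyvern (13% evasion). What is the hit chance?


accuracy - evasion = 91 - 13 = 78
Apply floor: max(78, 5) = 78
Hit chance = 78%

78%


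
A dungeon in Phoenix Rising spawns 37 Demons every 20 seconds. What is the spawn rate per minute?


Spawns per minute = count * (60 / interval)
= 37 * (60 / 20)
= 37 * 3.0
= 111.0

111.0 per minute


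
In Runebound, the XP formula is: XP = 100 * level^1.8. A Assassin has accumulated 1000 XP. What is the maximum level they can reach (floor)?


XP = 100 * level^1.8, so level = (XP / 100)^(1/1.8)
= (1000 / 100)^(1/1.8)
= 10.0^0.5556
= 3.5938
Floor: level = 3

level 3


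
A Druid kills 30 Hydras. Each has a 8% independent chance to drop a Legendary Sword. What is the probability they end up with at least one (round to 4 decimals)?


P(at least one) = 1 - P(none) = 1 - (1-p)^n
p = 8/100 = 0.08
1 - p = 0.92
(1 - p)^30 = 0.92^30 = 0.081966
P(at least one) = 1 - 0.081966 = 0.9180

0.9180


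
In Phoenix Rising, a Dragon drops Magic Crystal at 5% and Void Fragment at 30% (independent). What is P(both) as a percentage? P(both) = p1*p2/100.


For independent events, P(both) = P(A) * P(B)
= 5% * 30%
= 150 / 100 %
= 1.5%

1.5%


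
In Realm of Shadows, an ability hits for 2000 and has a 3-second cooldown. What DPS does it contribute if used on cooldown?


DPS = damage / cooldown
= 2000 / 3
= 666.67

666.67 DPS


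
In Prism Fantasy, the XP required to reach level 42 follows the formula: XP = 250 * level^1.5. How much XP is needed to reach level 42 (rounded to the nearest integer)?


XP = 250 * level^1.5
Substitute level = 42:
XP = 250 * 42^1.5
= 250 * 272.1911
= 68048

68048 XP


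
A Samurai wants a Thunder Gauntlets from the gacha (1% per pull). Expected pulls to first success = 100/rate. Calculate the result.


Expected pulls for a geometric distribution = 1/p = 100 / rate%
= 100 / 1
= 100.0

100.0 pulls


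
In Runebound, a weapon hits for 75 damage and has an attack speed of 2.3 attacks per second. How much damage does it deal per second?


DPS = damage * attack_speed
= 75 * 2.3
= 172.5

172.5 DPS


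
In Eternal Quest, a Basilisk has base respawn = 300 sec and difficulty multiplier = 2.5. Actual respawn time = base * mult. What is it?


Respawn time = base * multiplier
= 300 * 2.5
= 750.0 seconds

750.0 seconds


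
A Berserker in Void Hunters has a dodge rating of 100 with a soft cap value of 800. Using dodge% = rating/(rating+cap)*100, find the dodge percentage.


dodge% = 100 / (100 + 800) * 100
= 100 / 900 * 100
= 0.111111 * 100
= 11.11%

11.11%


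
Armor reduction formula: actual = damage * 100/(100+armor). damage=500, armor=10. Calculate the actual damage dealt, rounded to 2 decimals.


actual = 500 * 100 / (100 + 10)
= 500 * 100 / 110
= 50000 / 110
= 454.55

454.55 damage


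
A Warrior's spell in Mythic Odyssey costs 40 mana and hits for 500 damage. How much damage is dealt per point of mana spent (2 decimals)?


Efficiency = damage / mana
= 500 / 40
= 12.50

12.50 dmg/mana


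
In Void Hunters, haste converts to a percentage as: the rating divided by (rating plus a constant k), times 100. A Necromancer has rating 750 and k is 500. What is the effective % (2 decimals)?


effective% = rating / (rating + k) * 100
= 750 / (750 + 500) * 100
= 750 / 1250 * 100
= 0.6 * 100
= 60.00%

60.00%


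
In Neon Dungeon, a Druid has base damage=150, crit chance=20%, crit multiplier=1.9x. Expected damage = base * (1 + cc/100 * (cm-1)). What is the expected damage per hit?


E[dmg] = base * (1 + crit_chance * (crit_mult - 1))
cc as decimal = 20/100 = 0.2
cm - 1 = 1.9 - 1 = 0.9
Bonus factor = 0.2 * 0.9 = 0.18
Total multiplier = 1 + 0.18 = 1.18
Expected damage = 150 * 1.18 = 177.00

177.00 damage


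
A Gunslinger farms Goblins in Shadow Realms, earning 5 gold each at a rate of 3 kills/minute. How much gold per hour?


Gold per minute = 5 * 3 = 15
Gold per hour = 15 * 60 = 900

900 gold/hour


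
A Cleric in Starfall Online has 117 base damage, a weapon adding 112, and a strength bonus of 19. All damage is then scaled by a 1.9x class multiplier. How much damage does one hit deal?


Sum base + weapon + str = 117 + 112 + 19 = 248
Multiply by 1.9:
248 * 1.9 = 471.2

471.2 damage


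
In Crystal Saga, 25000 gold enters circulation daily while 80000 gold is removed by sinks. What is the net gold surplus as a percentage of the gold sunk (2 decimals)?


Net gold = 25000 - 80000 = -55000
Inflation rate = net / sunk * 100 = -55000 / 80000 * 100
= -0.6875 * 100
= -68.75%

-68.75%


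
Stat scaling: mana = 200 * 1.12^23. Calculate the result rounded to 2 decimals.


value = base * growth^level
= 200 * 1.12^23
= 200 * 13.552347
= 2710.47

2710.47 mana


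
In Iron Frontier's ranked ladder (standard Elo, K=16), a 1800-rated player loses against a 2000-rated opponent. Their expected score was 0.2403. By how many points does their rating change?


Elo update: delta = K * (S - Ea), where S = 0 (loses)
S - Ea = 0 - 0.2403 = -0.2403
Rating change = 16 * -0.2403
= -3.84

-3.84 rating points


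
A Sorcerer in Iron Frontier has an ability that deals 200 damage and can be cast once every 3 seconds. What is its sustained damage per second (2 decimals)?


DPS = damage / cooldown
= 200 / 3
= 66.67

66.67 DPS


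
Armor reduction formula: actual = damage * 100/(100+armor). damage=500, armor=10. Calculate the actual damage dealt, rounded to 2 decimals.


actual = 500 * 100 / (100 + 10)
= 500 * 100 / 110
= 50000 / 110
= 454.55

454.55 damage


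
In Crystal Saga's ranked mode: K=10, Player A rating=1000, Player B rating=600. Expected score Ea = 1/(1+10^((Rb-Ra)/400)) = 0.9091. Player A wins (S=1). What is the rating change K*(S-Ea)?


Elo update: delta = K * (S - Ea), where S = 1 (wins)
S - Ea = 1 - 0.9091 = 0.0909
Rating change = 10 * 0.0909
= 0.91

0.91 rating points


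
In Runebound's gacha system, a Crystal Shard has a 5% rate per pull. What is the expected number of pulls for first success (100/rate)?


Expected pulls for a geometric distribution = 1/p = 100 / rate%
= 100 / 5
= 20.0

20.0 pulls


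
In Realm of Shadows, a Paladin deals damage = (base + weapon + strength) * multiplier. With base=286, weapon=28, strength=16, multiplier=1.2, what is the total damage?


Sum base + weapon + str = 286 + 28 + 16 = 330
Multiply by 1.2:
330 * 1.2 = 396.0

396.0 damage


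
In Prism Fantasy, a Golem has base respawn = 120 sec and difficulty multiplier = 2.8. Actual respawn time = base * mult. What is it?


Respawn time = base * multiplier
= 120 * 2.8
= 336.0 seconds

336.0 seconds


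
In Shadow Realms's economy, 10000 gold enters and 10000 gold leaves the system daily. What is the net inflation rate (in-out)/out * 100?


Net gold = 10000 - 10000 = 0
Inflation rate = net / sunk * 100 = 0 / 10000 * 100
= 0.0 * 100
= 0.00%

0.00%


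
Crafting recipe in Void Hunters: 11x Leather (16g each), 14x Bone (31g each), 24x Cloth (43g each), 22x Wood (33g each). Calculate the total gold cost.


Cost breakdown:
  Leather: 11 * 16 = 176
  Bone: 14 * 31 = 434
  Cloth: 24 * 43 = 1032
  Wood: 22 * 33 = 726
Total = 176 + 434 + 1032 + 726 = 2368

2368 gold


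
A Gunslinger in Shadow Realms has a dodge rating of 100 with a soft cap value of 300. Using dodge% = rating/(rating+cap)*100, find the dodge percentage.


dodge% = 100 / (100 + 300) * 100
= 100 / 400 * 100
= 0.25 * 100
= 25.00%

25.00%


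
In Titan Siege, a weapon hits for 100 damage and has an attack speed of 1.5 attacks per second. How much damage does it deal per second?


DPS = damage * attack_speed
= 100 * 1.5
= 150.0

150.0 DPS


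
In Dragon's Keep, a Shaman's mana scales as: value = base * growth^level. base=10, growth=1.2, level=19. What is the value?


value = base * growth^level
= 10 * 1.2^19
= 10 * 31.948
= 319.48

319.48 mana


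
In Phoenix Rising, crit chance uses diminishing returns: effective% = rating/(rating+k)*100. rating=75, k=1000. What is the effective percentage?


effective% = rating / (rating + k) * 100
= 75 / (75 + 1000) * 100
= 75 / 1075 * 100
= 0.069767 * 100
= 6.98%

6.98%


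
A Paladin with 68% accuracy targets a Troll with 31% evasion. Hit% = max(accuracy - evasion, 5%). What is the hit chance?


accuracy - evasion = 68 - 31 = 37
Apply floor: max(37, 5) = 37
Hit chance = 37%

37%


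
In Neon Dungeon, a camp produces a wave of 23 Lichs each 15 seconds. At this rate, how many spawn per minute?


Spawns per minute = count * (60 / interval)
= 23 * (60 / 15)
= 23 * 4.0
= 92.0

92.0 per minute


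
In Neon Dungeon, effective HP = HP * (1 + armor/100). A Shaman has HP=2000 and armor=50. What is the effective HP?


EHP = 2000 * (1 + 50/100)
= 2000 * (1 + 0.5)
= 2000 * 1.5
= 3000.0

3000.0 EHP


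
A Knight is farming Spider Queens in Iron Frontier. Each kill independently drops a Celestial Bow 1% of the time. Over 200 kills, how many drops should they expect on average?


Expected drops = kills * (drop_rate / 100)
= 200 * (1 / 100)
= 200 * 0.01
= 2.0

2.0 drops


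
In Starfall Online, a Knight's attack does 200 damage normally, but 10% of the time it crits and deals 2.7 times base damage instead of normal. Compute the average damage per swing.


E[dmg] = base * (1 + crit_chance * (crit_mult - 1))
cc as decimal = 10/100 = 0.1
cm - 1 = 2.7 - 1 = 1.7
Bonus factor = 0.1 * 1.7 = 0.17
Total multiplier = 1 + 0.17 = 1.17
Expected damage = 200 * 1.17 = 234.00

234.00 damage


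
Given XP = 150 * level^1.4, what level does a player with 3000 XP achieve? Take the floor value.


XP = 150 * level^1.4, so level = (XP / 150)^(1/1.4)
= (3000 / 150)^(1/1.4)
= 20.0^0.7143
= 8.4978
Floor: level = 8

level 8


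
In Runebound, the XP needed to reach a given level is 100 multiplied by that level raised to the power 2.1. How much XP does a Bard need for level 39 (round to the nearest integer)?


XP = 100 * level^2.1
Substitute level = 39:
XP = 100 * 39^2.1
= 100 * 2193.9952
= 219400

219400 XP


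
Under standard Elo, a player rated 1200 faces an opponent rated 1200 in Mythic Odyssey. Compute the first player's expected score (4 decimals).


Elo expected score: Ea = 1/(1 + 10^((Rb-Ra)/400))
Rb - Ra = 1200 - 1200 = 0
(Rb-Ra)/400 = 0/400 = 0.0
10^0.0 = 1.0
Ea = 1/(1 + 1.0) = 1/2.0 = 0.5000

0.5000


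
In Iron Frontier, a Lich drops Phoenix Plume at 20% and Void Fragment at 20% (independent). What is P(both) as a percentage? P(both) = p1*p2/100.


For independent events, P(both) = P(A) * P(B)
= 20% * 20%
= 400 / 100 %
= 4.0%

4.0%


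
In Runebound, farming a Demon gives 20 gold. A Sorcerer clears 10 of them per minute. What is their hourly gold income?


Gold per minute = 20 * 10 = 200
Gold per hour = 200 * 60 = 12000

12000 gold/hour


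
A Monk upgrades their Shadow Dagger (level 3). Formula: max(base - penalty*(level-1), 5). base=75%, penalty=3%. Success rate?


raw_rate = 75 - 3 * (3 - 1)
= 75 - 3 * 2
= 75 - 6
= 69
Apply floor: max(69, 5) = 69%

69%


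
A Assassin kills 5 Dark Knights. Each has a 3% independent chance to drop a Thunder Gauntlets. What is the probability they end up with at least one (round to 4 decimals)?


P(at least one) = 1 - P(none) = 1 - (1-p)^n
p = 3/100 = 0.03
1 - p = 0.97
(1 - p)^5 = 0.97^5 = 0.858734
P(at least one) = 1 - 0.858734 = 0.1413

0.1413


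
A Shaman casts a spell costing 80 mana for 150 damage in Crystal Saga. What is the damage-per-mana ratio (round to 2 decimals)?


Efficiency = damage / mana
= 150 / 80
= 1.88

1.88 dmg/mana


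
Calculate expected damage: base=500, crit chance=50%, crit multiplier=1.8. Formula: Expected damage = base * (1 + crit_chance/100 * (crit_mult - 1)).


E[dmg] = base * (1 + crit_chance * (crit_mult - 1))
cc as decimal = 50/100 = 0.5
cm - 1 = 1.8 - 1 = 0.8
Bonus factor = 0.5 * 0.8 = 0.4
Total multiplier = 1 + 0.4 = 1.4
Expected damage = 500 * 1.4 = 700.00

700.00 damage


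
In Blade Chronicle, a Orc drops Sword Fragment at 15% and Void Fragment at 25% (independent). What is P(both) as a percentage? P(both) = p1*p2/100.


For independent events, P(both) = P(A) * P(B)
= 15% * 25%
= 375 / 100 %
= 3.75%

3.75%


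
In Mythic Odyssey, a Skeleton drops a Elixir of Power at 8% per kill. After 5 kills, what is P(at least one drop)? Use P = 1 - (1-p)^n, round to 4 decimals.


P(at least one) = 1 - P(none) = 1 - (1-p)^n
p = 8/100 = 0.08
1 - p = 0.92
(1 - p)^5 = 0.92^5 = 0.659082
P(at least one) = 1 - 0.659082 = 0.3409

0.3409


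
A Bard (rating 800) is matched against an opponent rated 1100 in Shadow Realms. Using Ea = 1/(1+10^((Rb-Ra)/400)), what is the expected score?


Elo expected score: Ea = 1/(1 + 10^((Rb-Ra)/400))
Rb - Ra = 1100 - 800 = 300
(Rb-Ra)/400 = 300/400 = 0.75
10^0.75 = 5.623413
Ea = 1/(1 + 5.623413) = 1/6.623413 = 0.1510

0.1510


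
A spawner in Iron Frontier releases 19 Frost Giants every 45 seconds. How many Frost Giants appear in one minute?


Spawns per minute = count * (60 / interval)
= 19 * (60 / 45)
= 19 * 1.3333
= 25.33

25.33 per minute


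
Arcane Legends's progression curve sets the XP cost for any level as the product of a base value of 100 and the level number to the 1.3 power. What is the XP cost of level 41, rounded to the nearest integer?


XP = 100 * level^1.3
Substitute level = 41:
XP = 100 * 41^1.3
= 100 * 124.9163
= 12492

12492 XP


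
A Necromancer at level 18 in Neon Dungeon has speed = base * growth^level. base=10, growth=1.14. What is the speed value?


value = base * growth^level
= 10 * 1.14^18
= 10 * 10.575169
= 105.75

105.75 speed


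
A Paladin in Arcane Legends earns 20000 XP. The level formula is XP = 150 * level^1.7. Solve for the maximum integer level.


XP = 150 * level^1.7, so level = (XP / 150)^(1/1.7)
= (20000 / 150)^(1/1.7)
= 133.3333^0.5882
= 17.7813
Floor: level = 17

level 17


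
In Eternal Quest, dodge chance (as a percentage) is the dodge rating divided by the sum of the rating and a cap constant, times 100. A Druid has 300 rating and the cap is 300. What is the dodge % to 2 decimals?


dodge% = 300 / (300 + 300) * 100
= 300 / 600 * 100
= 0.5 * 100
= 50.00%

50.00%


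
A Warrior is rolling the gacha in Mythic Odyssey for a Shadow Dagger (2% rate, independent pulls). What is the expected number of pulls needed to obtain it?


Expected pulls for a geometric distribution = 1/p = 100 / rate%
= 100 / 2
= 50.0

50.0 pulls


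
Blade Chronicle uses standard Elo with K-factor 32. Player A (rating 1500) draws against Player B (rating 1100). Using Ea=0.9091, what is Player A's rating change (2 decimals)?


Elo update: delta = K * (S - Ea), where S = 0.5 (draws)
S - Ea = 0.5 - 0.9091 = -0.4091
Rating change = 32 * -0.4091
= -13.09

-13.09 rating points


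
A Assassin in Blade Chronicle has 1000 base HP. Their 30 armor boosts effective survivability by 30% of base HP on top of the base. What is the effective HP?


EHP = 1000 * (1 + 30/100)
= 1000 * (1 + 0.3)
= 1000 * 1.3
= 1300.0

1300.0 EHP


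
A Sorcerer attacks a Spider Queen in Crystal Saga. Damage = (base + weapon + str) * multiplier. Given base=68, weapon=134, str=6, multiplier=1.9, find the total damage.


Sum base + weapon + str = 68 + 134 + 6 = 208
Multiply by 1.9:
208 * 1.9 = 395.2

395.2 damage


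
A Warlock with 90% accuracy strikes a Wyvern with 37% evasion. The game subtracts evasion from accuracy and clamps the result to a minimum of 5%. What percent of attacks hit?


accuracy - evasion = 90 - 37 = 53
Apply floor: max(53, 5) = 53
Hit chance = 53%

53%


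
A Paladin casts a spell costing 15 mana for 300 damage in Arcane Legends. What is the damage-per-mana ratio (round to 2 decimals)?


Efficiency = damage / mana
= 300 / 15
= 20.00

20.00 dmg/mana


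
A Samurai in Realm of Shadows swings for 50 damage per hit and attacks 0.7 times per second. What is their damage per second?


DPS = damage * attack_speed
= 50 * 0.7
= 35.0

35.0 DPS


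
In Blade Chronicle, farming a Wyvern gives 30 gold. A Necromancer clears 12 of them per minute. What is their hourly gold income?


Gold per minute = 30 * 12 = 360
Gold per hour = 360 * 60 = 21600

21600 gold/hour


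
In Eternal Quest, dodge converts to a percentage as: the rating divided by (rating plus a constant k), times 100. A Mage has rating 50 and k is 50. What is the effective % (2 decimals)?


effective% = rating / (rating + k) * 100
= 50 / (50 + 50) * 100
= 50 / 100 * 100
= 0.5 * 100
= 50.00%

50.00%


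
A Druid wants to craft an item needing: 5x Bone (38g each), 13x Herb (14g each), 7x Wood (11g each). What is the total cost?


Cost breakdown:
  Bone: 5 * 38 = 190
  Herb: 13 * 14 = 182
  Wood: 7 * 11 = 77
Total = 190 + 182 + 77 = 449

449 gold


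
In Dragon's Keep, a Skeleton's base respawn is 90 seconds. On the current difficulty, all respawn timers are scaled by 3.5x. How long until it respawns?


Respawn time = base * multiplier
= 90 * 3.5
= 315.0 seconds

315.0 seconds


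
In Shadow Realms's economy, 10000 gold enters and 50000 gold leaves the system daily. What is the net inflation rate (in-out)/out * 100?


Net gold = 10000 - 50000 = -40000
Inflation rate = net / sunk * 100 = -40000 / 50000 * 100
= -0.8 * 100
= -80.00%

-80.00%


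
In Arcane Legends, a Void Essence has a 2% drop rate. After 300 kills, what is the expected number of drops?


Expected drops = kills * (drop_rate / 100)
= 300 * (2 / 100)
= 300 * 0.02
= 6.0

6.0 drops


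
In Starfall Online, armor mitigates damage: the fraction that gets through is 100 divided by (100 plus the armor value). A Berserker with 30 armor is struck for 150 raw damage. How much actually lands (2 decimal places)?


actual = 150 * 100 / (100 + 30)
= 150 * 100 / 130
= 15000 / 130
= 115.38

115.38 damage


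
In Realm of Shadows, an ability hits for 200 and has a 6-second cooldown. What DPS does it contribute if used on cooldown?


DPS = damage / cooldown
= 200 / 6
= 33.33

33.33 DPS


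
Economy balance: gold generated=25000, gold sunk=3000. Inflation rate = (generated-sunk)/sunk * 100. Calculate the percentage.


Net gold = 25000 - 3000 = 22000
Inflation rate = net / sunk * 100 = 22000 / 3000 * 100
= 7.333333 * 100
= 733.33%

733.33%


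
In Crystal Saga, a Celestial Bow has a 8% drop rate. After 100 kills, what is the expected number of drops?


Expected drops = kills * (drop_rate / 100)
= 100 * (8 / 100)
= 100 * 0.08
= 8.0

8.0 drops


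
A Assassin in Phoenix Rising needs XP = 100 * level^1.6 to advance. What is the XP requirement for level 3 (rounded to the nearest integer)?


XP = 100 * level^1.6
Substitute level = 3:
XP = 100 * 3^1.6
= 100 * 5.7995
= 580

580 XP


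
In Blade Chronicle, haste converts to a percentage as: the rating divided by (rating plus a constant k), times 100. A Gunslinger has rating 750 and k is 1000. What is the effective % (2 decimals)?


effective% = rating / (rating + k) * 100
= 750 / (750 + 1000) * 100
= 750 / 1750 * 100
= 0.428571 * 100
= 42.86%

42.86%


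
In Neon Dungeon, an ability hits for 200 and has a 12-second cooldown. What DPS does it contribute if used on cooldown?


DPS = damage / cooldown
= 200 / 12
= 16.67

16.67 DPS


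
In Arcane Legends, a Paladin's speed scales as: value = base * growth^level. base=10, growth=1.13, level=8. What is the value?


value = base * growth^level
= 10 * 1.13^8
= 10 * 2.658444
= 26.58

26.58 speed


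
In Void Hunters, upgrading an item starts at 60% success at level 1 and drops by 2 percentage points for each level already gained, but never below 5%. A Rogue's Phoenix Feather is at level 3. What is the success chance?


raw_rate = 60 - 2 * (3 - 1)
= 60 - 2 * 2
= 60 - 4
= 56
Apply floor: max(56, 5) = 56%

56%


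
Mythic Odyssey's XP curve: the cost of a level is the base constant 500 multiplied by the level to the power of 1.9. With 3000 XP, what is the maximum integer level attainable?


XP = 500 * level^1.9, so level = (XP / 500)^(1/1.9)
= (3000 / 500)^(1/1.9)
= 6.0^0.5263
= 2.5678
Floor: level = 2

level 2


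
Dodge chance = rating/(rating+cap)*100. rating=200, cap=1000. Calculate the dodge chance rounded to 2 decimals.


dodge% = 200 / (200 + 1000) * 100
= 200 / 1200 * 100
= 0.166667 * 100
= 16.67%

16.67%


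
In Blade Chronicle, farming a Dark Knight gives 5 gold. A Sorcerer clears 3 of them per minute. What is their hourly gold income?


Gold per minute = 5 * 3 = 15
Gold per hour = 15 * 60 = 900

900 gold/hour


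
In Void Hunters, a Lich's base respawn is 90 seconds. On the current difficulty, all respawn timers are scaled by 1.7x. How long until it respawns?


Respawn time = base * multiplier
= 90 * 1.7
= 153.0 seconds

153.0 seconds


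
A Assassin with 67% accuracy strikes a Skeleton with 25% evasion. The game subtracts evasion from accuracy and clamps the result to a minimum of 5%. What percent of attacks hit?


accuracy - evasion = 67 - 25 = 42
Apply floor: max(42, 5) = 42
Hit chance = 42%

42%


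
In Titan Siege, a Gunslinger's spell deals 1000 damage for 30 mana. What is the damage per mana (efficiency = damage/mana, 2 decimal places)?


Efficiency = damage / mana
= 1000 / 30
= 33.33

33.33 dmg/mana


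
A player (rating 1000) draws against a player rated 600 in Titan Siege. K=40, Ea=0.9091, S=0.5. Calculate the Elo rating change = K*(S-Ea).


Elo update: delta = K * (S - Ea), where S = 0.5 (draws)
S - Ea = 0.5 - 0.9091 = -0.4091
Rating change = 40 * -0.4091
= -16.36

-16.36 rating points


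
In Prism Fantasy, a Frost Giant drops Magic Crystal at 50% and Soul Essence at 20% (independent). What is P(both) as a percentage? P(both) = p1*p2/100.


For independent events, P(both) = P(A) * P(B)
= 50% * 20%
= 1000 / 100 %
= 10.0%

10.0%


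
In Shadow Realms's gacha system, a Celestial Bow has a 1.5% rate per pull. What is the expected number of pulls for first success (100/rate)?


Expected pulls for a geometric distribution = 1/p = 100 / rate%
= 100 / 1.5
= 66.67

66.67 pulls


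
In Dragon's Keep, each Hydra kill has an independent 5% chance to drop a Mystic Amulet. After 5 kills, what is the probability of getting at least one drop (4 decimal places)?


P(at least one) = 1 - P(none) = 1 - (1-p)^n
p = 5/100 = 0.05
1 - p = 0.95
(1 - p)^5 = 0.95^5 = 0.773781
P(at least one) = 1 - 0.773781 = 0.2262

0.2262


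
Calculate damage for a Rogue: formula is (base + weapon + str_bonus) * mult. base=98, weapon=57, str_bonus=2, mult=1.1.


Sum base + weapon + str = 98 + 57 + 2 = 157
Multiply by 1.1:
157 * 1.1 = 172.7

172.7 damage


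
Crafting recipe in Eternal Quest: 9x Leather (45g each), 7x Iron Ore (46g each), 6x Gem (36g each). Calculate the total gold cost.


Cost breakdown:
  Leather: 9 * 45 = 405
  Iron Ore: 7 * 46 = 322
  Gem: 6 * 36 = 216
Total = 405 + 322 + 216 = 943

943 gold


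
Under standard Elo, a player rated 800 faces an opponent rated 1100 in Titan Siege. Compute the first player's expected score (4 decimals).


Elo expected score: Ea = 1/(1 + 10^((Rb-Ra)/400))
Rb - Ra = 1100 - 800 = 300
(Rb-Ra)/400 = 300/400 = 0.75
10^0.75 = 5.623413
Ea = 1/(1 + 5.623413) = 1/6.623413 = 0.1510

0.1510


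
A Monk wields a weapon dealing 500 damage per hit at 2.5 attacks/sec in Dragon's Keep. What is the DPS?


DPS = damage * attack_speed
= 500 * 2.5
= 1250.0

1250.0 DPS


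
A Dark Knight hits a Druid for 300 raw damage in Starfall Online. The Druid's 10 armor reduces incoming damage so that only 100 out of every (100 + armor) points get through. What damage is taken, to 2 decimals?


actual = 300 * 100 / (100 + 10)
= 300 * 100 / 110
= 30000 / 110
= 272.73

272.73 damage


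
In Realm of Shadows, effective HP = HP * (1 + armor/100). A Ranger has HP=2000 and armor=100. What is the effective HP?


EHP = 2000 * (1 + 100/100)
= 2000 * (1 + 1.0)
= 2000 * 2.0
= 4000.0

4000.0 EHP


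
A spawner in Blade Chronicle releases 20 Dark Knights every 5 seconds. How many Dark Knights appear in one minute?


Spawns per minute = count * (60 / interval)
= 20 * (60 / 5)
= 20 * 12.0
= 240.0

240.0 per minute


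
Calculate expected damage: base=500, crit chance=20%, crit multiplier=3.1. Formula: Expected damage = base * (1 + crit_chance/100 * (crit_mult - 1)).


E[dmg] = base * (1 + crit_chance * (crit_mult - 1))
cc as decimal = 20/100 = 0.2
cm - 1 = 3.1 - 1 = 2.1
Bonus factor = 0.2 * 2.1 = 0.42
Total multiplier = 1 + 0.42 = 1.42
Expected damage = 500 * 1.42 = 710.00

710.00 damage


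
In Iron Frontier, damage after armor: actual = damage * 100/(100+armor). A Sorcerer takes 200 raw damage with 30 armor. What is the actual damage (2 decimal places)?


actual = 200 * 100 / (100 + 30)
= 200 * 100 / 130
= 20000 / 130
= 153.85

153.85 damage


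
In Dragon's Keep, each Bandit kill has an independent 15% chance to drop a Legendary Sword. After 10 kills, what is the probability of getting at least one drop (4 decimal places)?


P(at least one) = 1 - P(none) = 1 - (1-p)^n
p = 15/100 = 0.15
1 - p = 0.85
(1 - p)^10 = 0.85^10 = 0.196874
P(at least one) = 1 - 0.196874 = 0.8031

0.8031


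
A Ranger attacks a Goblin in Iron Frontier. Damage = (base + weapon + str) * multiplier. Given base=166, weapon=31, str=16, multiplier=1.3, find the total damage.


Sum base + weapon + str = 166 + 31 + 16 = 213
Multiply by 1.3:
213 * 1.3 = 276.9

276.9 damage


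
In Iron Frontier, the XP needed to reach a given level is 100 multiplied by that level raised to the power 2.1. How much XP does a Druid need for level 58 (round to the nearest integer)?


XP = 100 * level^2.1
Substitute level = 58:
XP = 100 * 58^2.1
= 100 * 5048.9235
= 504892

504892 XP


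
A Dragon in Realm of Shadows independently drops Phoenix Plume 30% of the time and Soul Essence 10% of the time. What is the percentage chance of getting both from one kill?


For independent events, P(both) = P(A) * P(B)
= 30% * 10%
= 300 / 100 %
= 3.0%

3.0%


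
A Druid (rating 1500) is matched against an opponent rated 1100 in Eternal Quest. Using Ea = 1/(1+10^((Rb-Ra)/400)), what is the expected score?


Elo expected score: Ea = 1/(1 + 10^((Rb-Ra)/400))
Rb - Ra = 1100 - 1500 = -400
(Rb-Ra)/400 = -400/400 = -1.0
10^-1.0 = 0.1
Ea = 1/(1 + 0.1) = 1/1.1 = 0.9091

0.9091


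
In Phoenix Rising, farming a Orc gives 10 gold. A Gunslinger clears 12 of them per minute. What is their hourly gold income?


Gold per minute = 10 * 12 = 120
Gold per hour = 120 * 60 = 7200

7200 gold/hour


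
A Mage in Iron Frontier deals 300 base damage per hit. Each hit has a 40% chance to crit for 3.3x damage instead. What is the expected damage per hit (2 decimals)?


E[dmg] = base * (1 + crit_chance * (crit_mult - 1))
cc as decimal = 40/100 = 0.4
cm - 1 = 3.3 - 1 = 2.3
Bonus factor = 0.4 * 2.3 = 0.92
Total multiplier = 1 + 0.92 = 1.92
Expected damage = 300 * 1.92 = 576.00

576.00 damage


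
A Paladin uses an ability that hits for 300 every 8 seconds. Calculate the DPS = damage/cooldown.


DPS = damage / cooldown
= 300 / 8
= 37.50

37.50 DPS


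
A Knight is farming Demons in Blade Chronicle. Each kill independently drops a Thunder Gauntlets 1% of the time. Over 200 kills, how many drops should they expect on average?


Expected drops = kills * (drop_rate / 100)
= 200 * (1 / 100)
= 200 * 0.01
= 2.0

2.0 drops


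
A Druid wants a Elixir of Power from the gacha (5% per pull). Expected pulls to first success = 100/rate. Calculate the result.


Expected pulls for a geometric distribution = 1/p = 100 / rate%
= 100 / 5
= 20.0

20.0 pulls


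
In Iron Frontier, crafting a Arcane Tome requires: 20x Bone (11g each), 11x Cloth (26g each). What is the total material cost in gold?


Cost breakdown:
  Bone: 20 * 11 = 220
  Cloth: 11 * 26 = 286
Total = 220 + 286 = 506

506 gold
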